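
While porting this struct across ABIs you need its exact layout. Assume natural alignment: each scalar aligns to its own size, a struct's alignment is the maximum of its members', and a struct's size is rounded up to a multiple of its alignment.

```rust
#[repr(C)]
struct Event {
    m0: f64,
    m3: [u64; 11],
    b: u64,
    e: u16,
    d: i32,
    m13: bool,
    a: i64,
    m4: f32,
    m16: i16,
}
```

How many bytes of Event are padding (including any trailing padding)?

11

@0: m0 [8B, align 8] → 8
@8: m3 [88B, align 8] → 96
@96: b [8B, align 8] → 104
@104: e [2B, align 2] → 106
+2 pad (align 4)
@108: d [4B, align 4] → 112
@112: m13 [1B, align 1] → 113
+7 pad (align 8)
@120: a [8B, align 8] → 128
@128: m4 [4B, align 4] → 132
@132: m16 [2B, align 2] → 134
+2 tail pad (align 8)
size 136, align 8
data bytes 125, size 136 → padding 11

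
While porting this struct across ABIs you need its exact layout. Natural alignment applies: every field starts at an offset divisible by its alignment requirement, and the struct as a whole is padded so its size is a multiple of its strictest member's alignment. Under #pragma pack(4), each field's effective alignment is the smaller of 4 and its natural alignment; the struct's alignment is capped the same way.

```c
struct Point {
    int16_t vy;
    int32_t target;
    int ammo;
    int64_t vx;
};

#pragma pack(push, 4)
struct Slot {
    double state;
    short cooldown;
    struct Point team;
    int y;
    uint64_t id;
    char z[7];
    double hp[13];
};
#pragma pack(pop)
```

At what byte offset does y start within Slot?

Point: 0..2  vy  (2B, 2-aligned); 2..4  -- padding (2B); 4..8  target  (4B, 4-aligned); 8..12  ammo  (4B, 4-aligned); 12..16  -- padding (4B); 16..24  vx  (8B, 8-aligned); sizeof = 24, alignof = 8
0..8  state  (8B, 4-aligned)
8..10  cooldown  (2B, 2-aligned)
10..12  -- padding (2B)
12..36  team  (24B, 4-aligned)
36..40  y  (4B, 4-aligned)

36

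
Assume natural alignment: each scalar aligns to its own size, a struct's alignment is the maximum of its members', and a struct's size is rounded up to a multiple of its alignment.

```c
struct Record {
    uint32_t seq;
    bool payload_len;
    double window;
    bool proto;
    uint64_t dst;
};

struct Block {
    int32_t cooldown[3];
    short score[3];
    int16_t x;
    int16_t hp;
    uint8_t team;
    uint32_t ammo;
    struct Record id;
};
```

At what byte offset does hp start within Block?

20

Record: 0..4  seq  (4B, 4-aligned); 4..5  payload_len  (1B, 1-aligned); 5..8  -- padding (3B); 8..16  window  (8B, 8-aligned); 16..17  proto  (1B, 1-aligned); 17..24  -- padding (7B); 24..32  dst  (8B, 8-aligned); sizeof = 32, alignof = 8
0..12  cooldown  (12B, 4-aligned)
12..18  score  (6B, 2-aligned)
18..20  x  (2B, 2-aligned)
20..22  hp  (2B, 2-aligned)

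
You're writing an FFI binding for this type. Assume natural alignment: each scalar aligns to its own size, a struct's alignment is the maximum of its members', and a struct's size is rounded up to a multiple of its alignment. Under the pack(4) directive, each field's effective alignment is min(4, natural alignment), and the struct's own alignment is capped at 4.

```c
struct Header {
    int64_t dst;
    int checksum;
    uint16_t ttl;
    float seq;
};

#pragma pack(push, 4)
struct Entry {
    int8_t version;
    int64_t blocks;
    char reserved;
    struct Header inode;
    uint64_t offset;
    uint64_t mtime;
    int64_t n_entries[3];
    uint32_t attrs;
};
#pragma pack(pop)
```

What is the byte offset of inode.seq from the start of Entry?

Header: dst at 0 (size 8, align 8) → ends 8; checksum at 8 (size 4, align 4) → ends 12; ttl at 12 (size 2, align 2) → ends 14; pad 2 to align 4 for seq; seq at 16 (size 4, align 4) → ends 20; tail pad 4 to reach multiple of 8; total 24 bytes, alignment 8
version at 0 (size 1, align 1) → ends 1
pad 3 to align 4 for blocks
blocks at 4 (size 8, align 4) → ends 12
reserved at 12 (size 1, align 1) → ends 13
pad 3 to align 4 for inode
inode at 16 (size 24, align 4) → ends 40
within Header: seq at 16
16 + 16 = 32

32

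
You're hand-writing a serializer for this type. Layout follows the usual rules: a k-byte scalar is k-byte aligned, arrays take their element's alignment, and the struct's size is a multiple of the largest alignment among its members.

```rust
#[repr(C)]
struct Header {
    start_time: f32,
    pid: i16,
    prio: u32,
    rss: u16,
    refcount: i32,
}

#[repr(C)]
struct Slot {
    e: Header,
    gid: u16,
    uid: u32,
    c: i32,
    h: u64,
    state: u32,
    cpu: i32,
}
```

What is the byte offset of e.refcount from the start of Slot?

Header: start_time at 0 (size 4, align 4) → ends 4; pid at 4 (size 2, align 2) → ends 6; pad 2 to align 4 for prio; prio at 8 (size 4, align 4) → ends 12; rss at 12 (size 2, align 2) → ends 14; pad 2 to align 4 for refcount; refcount at 16 (size 4, align 4) → ends 20; total 20 bytes, alignment 4
e at 0 (size 20, align 4) → ends 20
within Header: refcount at 16
0 + 16 = 16

16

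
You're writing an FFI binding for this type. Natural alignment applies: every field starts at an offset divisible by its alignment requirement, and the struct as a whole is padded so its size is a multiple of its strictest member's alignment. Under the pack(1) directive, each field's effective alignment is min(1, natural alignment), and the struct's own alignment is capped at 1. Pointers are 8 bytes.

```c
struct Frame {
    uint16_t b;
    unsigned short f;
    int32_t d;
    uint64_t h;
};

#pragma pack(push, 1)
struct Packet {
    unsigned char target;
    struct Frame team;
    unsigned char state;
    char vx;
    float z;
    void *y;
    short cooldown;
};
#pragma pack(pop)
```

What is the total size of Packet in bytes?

33 bytes

Frame: @0: b [2B, align 2] → 2; @2: f [2B, align 2] → 4; @4: d [4B, align 4] → 8; @8: h [8B, align 8] → 16; size 16, align 8
@0: target [1B, align 1] → 1
@1: team [16B, align 1] → 17
@17: state [1B, align 1] → 18
@18: vx [1B, align 1] → 19
@19: z [4B, align 1] → 23
@23: y [8B, align 1] → 31
@31: cooldown [2B, align 1] → 33
size 33, align 1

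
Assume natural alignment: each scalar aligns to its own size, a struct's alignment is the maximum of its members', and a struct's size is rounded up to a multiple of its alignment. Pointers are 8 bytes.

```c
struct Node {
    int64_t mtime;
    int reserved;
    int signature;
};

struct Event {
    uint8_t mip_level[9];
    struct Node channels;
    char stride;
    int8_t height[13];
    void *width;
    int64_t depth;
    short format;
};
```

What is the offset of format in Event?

64

Node: 0..8  mtime  (8B, 8-aligned); 8..12  reserved  (4B, 4-aligned); 12..16  signature  (4B, 4-aligned); sizeof = 16, alignof = 8
0..9  mip_level  (9B, 1-aligned)
9..16  -- padding (7B)
16..32  channels  (16B, 8-aligned)
32..33  stride  (1B, 1-aligned)
33..46  height  (13B, 1-aligned)
46..48  -- padding (2B)
48..56  width  (8B, 8-aligned)
56..64  depth  (8B, 8-aligned)
64..66  format  (2B, 2-aligned)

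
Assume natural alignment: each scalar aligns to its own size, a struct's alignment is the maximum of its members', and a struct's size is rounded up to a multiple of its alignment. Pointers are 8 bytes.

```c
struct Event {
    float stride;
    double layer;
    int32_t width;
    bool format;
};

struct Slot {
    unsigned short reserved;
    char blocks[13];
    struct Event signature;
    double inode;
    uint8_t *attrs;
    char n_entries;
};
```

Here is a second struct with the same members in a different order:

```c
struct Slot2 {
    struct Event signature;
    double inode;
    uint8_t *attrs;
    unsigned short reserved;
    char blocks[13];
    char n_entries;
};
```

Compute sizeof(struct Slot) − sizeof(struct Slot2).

Event: stride at 0 (size 4, align 4) → ends 4; pad 4 to align 8 for layer; layer at 8 (size 8, align 8) → ends 16; width at 16 (size 4, align 4) → ends 20; format at 20 (size 1, align 1) → ends 21; tail pad 3 to reach multiple of 8; total 24 bytes, alignment 8
reserved at 0 (size 2, align 2) → ends 2
blocks at 2 (size 13, align 1) → ends 15
pad 1 to align 8 for signature
signature at 16 (size 24, align 8) → ends 40
inode at 40 (size 8, align 8) → ends 48
attrs at 48 (size 8, align 8) → ends 56
n_entries at 56 (size 1, align 1) → ends 57
tail pad 7 to reach multiple of 8
total 64 bytes, alignment 8
— Slot2 —
signature at 0 (size 24, align 8) → ends 24
inode at 24 (size 8, align 8) → ends 32
attrs at 32 (size 8, align 8) → ends 40
reserved at 40 (size 2, align 2) → ends 42
blocks at 42 (size 13, align 1) → ends 55
n_entries at 55 (size 1, align 1) → ends 56
total 56 bytes, alignment 8
64 − 56 = 8

8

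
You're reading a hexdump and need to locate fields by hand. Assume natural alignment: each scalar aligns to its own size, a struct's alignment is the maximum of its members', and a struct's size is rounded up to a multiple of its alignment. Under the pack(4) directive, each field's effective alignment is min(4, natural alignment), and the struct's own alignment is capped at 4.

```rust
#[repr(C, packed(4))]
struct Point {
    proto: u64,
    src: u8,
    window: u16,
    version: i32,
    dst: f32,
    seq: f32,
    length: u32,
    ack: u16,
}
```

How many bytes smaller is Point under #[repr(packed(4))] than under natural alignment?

natural layout:
  0..8  proto  (8B, 8-aligned)
  8..9  src  (1B, 1-aligned)
  9..10  -- padding (1B)
  10..12  window  (2B, 2-aligned)
  12..16  version  (4B, 4-aligned)
  16..20  dst  (4B, 4-aligned)
  20..24  seq  (4B, 4-aligned)
  24..28  length  (4B, 4-aligned)
  28..30  ack  (2B, 2-aligned)
  30..32  -- tail padding (2B)
  sizeof = 32, alignof = 8
packed(4) layout:
  0..8  proto  (8B, 4-aligned)
  8..9  src  (1B, 1-aligned)
  9..10  -- padding (1B)
  10..12  window  (2B, 2-aligned)
  12..16  version  (4B, 4-aligned)
  16..20  dst  (4B, 4-aligned)
  20..24  seq  (4B, 4-aligned)
  24..28  length  (4B, 4-aligned)
  28..30  ack  (2B, 2-aligned)
  30..32  -- tail padding (2B)
  sizeof = 32, alignof = 4
32 − 32 = 0

0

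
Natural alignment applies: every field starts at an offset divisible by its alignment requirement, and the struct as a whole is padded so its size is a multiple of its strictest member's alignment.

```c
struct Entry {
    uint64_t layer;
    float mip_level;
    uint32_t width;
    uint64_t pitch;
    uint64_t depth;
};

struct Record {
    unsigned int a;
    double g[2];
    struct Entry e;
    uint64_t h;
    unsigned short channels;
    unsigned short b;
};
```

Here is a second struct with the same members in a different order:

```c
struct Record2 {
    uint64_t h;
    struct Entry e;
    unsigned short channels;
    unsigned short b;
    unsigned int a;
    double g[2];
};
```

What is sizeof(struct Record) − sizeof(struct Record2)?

Entry: 0..8  layer  (8B, 8-aligned); 8..12  mip_level  (4B, 4-aligned); 12..16  width  (4B, 4-aligned); 16..24  pitch  (8B, 8-aligned); 24..32  depth  (8B, 8-aligned); sizeof = 32, alignof = 8
0..4  a  (4B, 4-aligned)
4..8  -- padding (4B)
8..24  g  (16B, 8-aligned)
24..56  e  (32B, 8-aligned)
56..64  h  (8B, 8-aligned)
64..66  channels  (2B, 2-aligned)
66..68  b  (2B, 2-aligned)
68..72  -- tail padding (4B)
sizeof = 72, alignof = 8
— Record2 —
0..8  h  (8B, 8-aligned)
8..40  e  (32B, 8-aligned)
40..42  channels  (2B, 2-aligned)
42..44  b  (2B, 2-aligned)
44..48  a  (4B, 4-aligned)
48..64  g  (16B, 8-aligned)
sizeof = 64, alignof = 8
72 − 64 = 8

8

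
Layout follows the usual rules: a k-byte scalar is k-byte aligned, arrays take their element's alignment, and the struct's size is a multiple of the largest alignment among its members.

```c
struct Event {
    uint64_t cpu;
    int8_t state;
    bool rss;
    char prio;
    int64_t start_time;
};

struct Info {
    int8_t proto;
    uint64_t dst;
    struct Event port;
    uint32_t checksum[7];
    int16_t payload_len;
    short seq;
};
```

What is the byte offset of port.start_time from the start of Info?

32

Event: 0..8  cpu  (8B, 8-aligned); 8..9  state  (1B, 1-aligned); 9..10  rss  (1B, 1-aligned); 10..11  prio  (1B, 1-aligned); 11..16  -- padding (5B); 16..24  start_time  (8B, 8-aligned); sizeof = 24, alignof = 8
0..1  proto  (1B, 1-aligned)
1..8  -- padding (7B)
8..16  dst  (8B, 8-aligned)
16..40  port  (24B, 8-aligned)
within Event: start_time at 16
16 + 16 = 32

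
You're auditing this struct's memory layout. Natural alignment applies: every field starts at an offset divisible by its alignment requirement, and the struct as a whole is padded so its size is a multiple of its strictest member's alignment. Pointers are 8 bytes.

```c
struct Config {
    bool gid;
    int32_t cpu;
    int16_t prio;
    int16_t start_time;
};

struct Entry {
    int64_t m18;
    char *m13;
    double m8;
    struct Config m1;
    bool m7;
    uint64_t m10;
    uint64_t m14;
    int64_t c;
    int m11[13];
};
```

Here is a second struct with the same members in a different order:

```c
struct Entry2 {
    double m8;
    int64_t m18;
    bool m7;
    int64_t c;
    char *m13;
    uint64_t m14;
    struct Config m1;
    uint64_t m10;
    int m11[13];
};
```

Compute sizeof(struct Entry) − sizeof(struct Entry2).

Config: gid at 0 (size 1, align 1) → ends 1; pad 3 to align 4 for cpu; cpu at 4 (size 4, align 4) → ends 8; prio at 8 (size 2, align 2) → ends 10; start_time at 10 (size 2, align 2) → ends 12; total 12 bytes, alignment 4
m18 at 0 (size 8, align 8) → ends 8
m13 at 8 (size 8, align 8) → ends 16
m8 at 16 (size 8, align 8) → ends 24
m1 at 24 (size 12, align 4) → ends 36
m7 at 36 (size 1, align 1) → ends 37
pad 3 to align 8 for m10
m10 at 40 (size 8, align 8) → ends 48
m14 at 48 (size 8, align 8) → ends 56
c at 56 (size 8, align 8) → ends 64
m11 at 64 (size 52, align 4) → ends 116
tail pad 4 to reach multiple of 8
total 120 bytes, alignment 8
— Entry2 —
m8 at 0 (size 8, align 8) → ends 8
m18 at 8 (size 8, align 8) → ends 16
m7 at 16 (size 1, align 1) → ends 17
pad 7 to align 8 for c
c at 24 (size 8, align 8) → ends 32
m13 at 32 (size 8, align 8) → ends 40
m14 at 40 (size 8, align 8) → ends 48
m1 at 48 (size 12, align 4) → ends 60
pad 4 to align 8 for m10
m10 at 64 (size 8, align 8) → ends 72
m11 at 72 (size 52, align 4) → ends 124
tail pad 4 to reach multiple of 8
total 128 bytes, alignment 8
120 − 128 = -8

-8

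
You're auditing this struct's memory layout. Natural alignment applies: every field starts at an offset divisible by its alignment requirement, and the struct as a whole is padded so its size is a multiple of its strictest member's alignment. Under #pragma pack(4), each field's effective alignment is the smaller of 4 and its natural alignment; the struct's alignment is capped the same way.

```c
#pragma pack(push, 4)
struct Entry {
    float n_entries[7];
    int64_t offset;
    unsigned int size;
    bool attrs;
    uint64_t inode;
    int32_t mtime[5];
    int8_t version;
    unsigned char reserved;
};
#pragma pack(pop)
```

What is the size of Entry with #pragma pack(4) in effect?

76

0..28  n_entries  (28B, 4-aligned)
28..36  offset  (8B, 4-aligned)
36..40  size  (4B, 4-aligned)
40..41  attrs  (1B, 1-aligned)
41..44  -- padding (3B)
44..52  inode  (8B, 4-aligned)
52..72  mtime  (20B, 4-aligned)
72..73  version  (1B, 1-aligned)
73..74  reserved  (1B, 1-aligned)
74..76  -- tail padding (2B)
sizeof = 76, alignof = 4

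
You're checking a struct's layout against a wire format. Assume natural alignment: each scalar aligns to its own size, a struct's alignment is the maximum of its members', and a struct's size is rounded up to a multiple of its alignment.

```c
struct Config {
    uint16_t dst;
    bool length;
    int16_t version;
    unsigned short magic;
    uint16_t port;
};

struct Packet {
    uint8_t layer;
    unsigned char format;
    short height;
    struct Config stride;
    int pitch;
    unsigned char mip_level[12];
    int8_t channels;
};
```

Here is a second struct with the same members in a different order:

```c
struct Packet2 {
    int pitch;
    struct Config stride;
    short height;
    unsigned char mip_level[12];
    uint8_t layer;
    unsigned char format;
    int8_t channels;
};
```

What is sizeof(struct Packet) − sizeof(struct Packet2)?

Config: 0..2  dst  (2B, 2-aligned); 2..3  length  (1B, 1-aligned); 3..4  -- padding (1B); 4..6  version  (2B, 2-aligned); 6..8  magic  (2B, 2-aligned); 8..10  port  (2B, 2-aligned); sizeof = 10, alignof = 2
0..1  layer  (1B, 1-aligned)
1..2  format  (1B, 1-aligned)
2..4  height  (2B, 2-aligned)
4..14  stride  (10B, 2-aligned)
14..16  -- padding (2B)
16..20  pitch  (4B, 4-aligned)
20..32  mip_level  (12B, 1-aligned)
32..33  channels  (1B, 1-aligned)
33..36  -- tail padding (3B)
sizeof = 36, alignof = 4
— Packet2 —
0..4  pitch  (4B, 4-aligned)
4..14  stride  (10B, 2-aligned)
14..16  height  (2B, 2-aligned)
16..28  mip_level  (12B, 1-aligned)
28..29  layer  (1B, 1-aligned)
29..30  format  (1B, 1-aligned)
30..31  channels  (1B, 1-aligned)
31..32  -- tail padding (1B)
sizeof = 32, alignof = 4
36 − 32 = 4

4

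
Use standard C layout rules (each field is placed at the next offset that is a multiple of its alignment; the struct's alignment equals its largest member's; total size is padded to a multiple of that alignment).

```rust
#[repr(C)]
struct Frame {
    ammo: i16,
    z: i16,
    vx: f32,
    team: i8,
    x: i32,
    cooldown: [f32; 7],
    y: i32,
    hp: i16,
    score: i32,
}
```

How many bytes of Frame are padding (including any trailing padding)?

ammo at 0 (size 2, align 2) → ends 2
z at 2 (size 2, align 2) → ends 4
vx at 4 (size 4, align 4) → ends 8
team at 8 (size 1, align 1) → ends 9
pad 3 to align 4 for x
x at 12 (size 4, align 4) → ends 16
cooldown at 16 (size 28, align 4) → ends 44
y at 44 (size 4, align 4) → ends 48
hp at 48 (size 2, align 2) → ends 50
pad 2 to align 4 for score
score at 52 (size 4, align 4) → ends 56
total 56 bytes, alignment 4
data bytes 51, size 56 → padding 5

5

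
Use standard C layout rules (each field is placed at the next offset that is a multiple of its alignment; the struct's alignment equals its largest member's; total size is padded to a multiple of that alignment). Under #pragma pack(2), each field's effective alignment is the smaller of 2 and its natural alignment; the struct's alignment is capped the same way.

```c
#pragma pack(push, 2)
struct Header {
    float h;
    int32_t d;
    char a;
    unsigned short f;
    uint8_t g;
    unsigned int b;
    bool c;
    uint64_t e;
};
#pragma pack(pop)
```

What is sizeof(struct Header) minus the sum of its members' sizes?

@0: h [4B, align 2] → 4
@4: d [4B, align 2] → 8
@8: a [1B, align 1] → 9
+1 pad (align 2)
@10: f [2B, align 2] → 12
@12: g [1B, align 1] → 13
+1 pad (align 2)
@14: b [4B, align 2] → 18
@18: c [1B, align 1] → 19
+1 pad (align 2)
@20: e [8B, align 2] → 28
size 28, align 2
data bytes 25, size 28 → padding 3

3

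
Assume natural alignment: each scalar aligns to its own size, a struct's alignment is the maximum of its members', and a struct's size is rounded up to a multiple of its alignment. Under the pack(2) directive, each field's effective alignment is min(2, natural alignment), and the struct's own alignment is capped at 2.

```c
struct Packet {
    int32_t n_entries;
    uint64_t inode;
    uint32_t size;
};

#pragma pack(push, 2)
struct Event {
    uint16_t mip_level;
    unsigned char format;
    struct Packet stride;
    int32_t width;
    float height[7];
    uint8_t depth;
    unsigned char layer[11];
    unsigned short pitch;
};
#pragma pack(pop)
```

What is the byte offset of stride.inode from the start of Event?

Packet: n_entries at 0 (size 4, align 4) → ends 4; pad 4 to align 8 for inode; inode at 8 (size 8, align 8) → ends 16; size at 16 (size 4, align 4) → ends 20; tail pad 4 to reach multiple of 8; total 24 bytes, alignment 8
mip_level at 0 (size 2, align 2) → ends 2
format at 2 (size 1, align 1) → ends 3
pad 1 to align 2 for stride
stride at 4 (size 24, align 2) → ends 28
within Packet: inode at 8
4 + 8 = 12

12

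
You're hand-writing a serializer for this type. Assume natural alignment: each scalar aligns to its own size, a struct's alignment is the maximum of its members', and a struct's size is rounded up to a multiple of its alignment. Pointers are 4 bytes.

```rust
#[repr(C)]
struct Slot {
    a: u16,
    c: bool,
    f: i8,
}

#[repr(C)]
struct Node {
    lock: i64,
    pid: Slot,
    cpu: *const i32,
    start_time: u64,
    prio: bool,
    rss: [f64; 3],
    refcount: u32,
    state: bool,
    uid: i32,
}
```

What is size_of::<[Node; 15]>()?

Slot: a at 0 (size 2, align 2) → ends 2; c at 2 (size 1, align 1) → ends 3; f at 3 (size 1, align 1) → ends 4; total 4 bytes, alignment 2
lock at 0 (size 8, align 8) → ends 8
pid at 8 (size 4, align 2) → ends 12
cpu at 12 (size 4, align 4) → ends 16
start_time at 16 (size 8, align 8) → ends 24
prio at 24 (size 1, align 1) → ends 25
pad 7 to align 8 for rss
rss at 32 (size 24, align 8) → ends 56
refcount at 56 (size 4, align 4) → ends 60
state at 60 (size 1, align 1) → ends 61
pad 3 to align 4 for uid
uid at 64 (size 4, align 4) → ends 68
tail pad 4 to reach multiple of 8
total 72 bytes, alignment 8
array of 15: 15 × 72 = 1080

1080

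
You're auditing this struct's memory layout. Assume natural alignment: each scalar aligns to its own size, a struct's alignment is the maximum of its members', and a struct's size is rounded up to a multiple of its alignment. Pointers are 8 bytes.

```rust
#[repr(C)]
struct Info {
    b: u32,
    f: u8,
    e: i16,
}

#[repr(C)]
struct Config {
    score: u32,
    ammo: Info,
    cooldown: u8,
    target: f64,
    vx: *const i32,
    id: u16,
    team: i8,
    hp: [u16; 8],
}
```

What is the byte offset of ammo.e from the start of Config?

10

Info: @0: b [4B, align 4] → 4; @4: f [1B, align 1] → 5; +1 pad (align 2); @6: e [2B, align 2] → 8; size 8, align 4
@0: score [4B, align 4] → 4
@4: ammo [8B, align 4] → 12
within Info: e at 6
4 + 6 = 10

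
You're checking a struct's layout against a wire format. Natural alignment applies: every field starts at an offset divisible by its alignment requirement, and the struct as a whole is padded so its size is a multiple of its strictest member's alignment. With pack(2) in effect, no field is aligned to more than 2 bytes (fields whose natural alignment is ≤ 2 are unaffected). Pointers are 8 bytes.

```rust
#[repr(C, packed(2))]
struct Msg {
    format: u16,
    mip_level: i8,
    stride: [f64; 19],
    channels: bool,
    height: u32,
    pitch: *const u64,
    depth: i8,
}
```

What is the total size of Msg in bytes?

172

0..2  format  (2B, 2-aligned)
2..3  mip_level  (1B, 1-aligned)
3..4  -- padding (1B)
4..156  stride  (152B, 2-aligned)
156..157  channels  (1B, 1-aligned)
157..158  -- padding (1B)
158..162  height  (4B, 2-aligned)
162..170  pitch  (8B, 2-aligned)
170..171  depth  (1B, 1-aligned)
171..172  -- tail padding (1B)
sizeof = 172, alignof = 2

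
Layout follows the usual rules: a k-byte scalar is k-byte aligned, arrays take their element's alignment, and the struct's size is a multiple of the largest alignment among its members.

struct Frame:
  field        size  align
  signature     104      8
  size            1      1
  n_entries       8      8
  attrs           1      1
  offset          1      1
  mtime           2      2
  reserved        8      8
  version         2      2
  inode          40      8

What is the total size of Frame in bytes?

@0: signature [104B, align 8] → 104
@104: size [1B, align 1] → 105
+7 pad (align 8)
@112: n_entries [8B, align 8] → 120
@120: attrs [1B, align 1] → 121
@121: offset [1B, align 1] → 122
@122: mtime [2B, align 2] → 124
+4 pad (align 8)
@128: reserved [8B, align 8] → 136
@136: version [2B, align 2] → 138
+6 pad (align 8)
@144: inode [40B, align 8] → 184
size 184, align 8

184 bytes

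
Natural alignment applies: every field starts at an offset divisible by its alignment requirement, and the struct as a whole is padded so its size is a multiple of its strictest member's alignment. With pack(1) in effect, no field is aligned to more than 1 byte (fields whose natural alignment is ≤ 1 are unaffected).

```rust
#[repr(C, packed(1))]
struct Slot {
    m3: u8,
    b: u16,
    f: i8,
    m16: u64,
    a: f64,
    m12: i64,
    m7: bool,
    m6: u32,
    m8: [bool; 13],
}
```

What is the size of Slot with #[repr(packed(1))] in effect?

46

0..1  m3  (1B, 1-aligned)
1..3  b  (2B, 1-aligned)
3..4  f  (1B, 1-aligned)
4..12  m16  (8B, 1-aligned)
12..20  a  (8B, 1-aligned)
20..28  m12  (8B, 1-aligned)
28..29  m7  (1B, 1-aligned)
29..33  m6  (4B, 1-aligned)
33..46  m8  (13B, 1-aligned)
sizeof = 46, alignof = 1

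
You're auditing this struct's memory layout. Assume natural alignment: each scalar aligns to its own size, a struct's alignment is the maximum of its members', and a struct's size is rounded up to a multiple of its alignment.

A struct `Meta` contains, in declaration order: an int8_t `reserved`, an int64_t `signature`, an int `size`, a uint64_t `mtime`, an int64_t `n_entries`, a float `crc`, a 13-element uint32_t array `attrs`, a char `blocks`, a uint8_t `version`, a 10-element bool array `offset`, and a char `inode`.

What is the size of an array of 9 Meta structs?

@0: reserved [1B, align 1] → 1
+7 pad (align 8)
@8: signature [8B, align 8] → 16
@16: size [4B, align 4] → 20
+4 pad (align 8)
@24: mtime [8B, align 8] → 32
@32: n_entries [8B, align 8] → 40
@40: crc [4B, align 4] → 44
@44: attrs [52B, align 4] → 96
@96: blocks [1B, align 1] → 97
@97: version [1B, align 1] → 98
@98: offset [10B, align 1] → 108
@108: inode [1B, align 1] → 109
+3 tail pad (align 8)
size 112, align 8
array of 9: 9 × 112 = 1008

1008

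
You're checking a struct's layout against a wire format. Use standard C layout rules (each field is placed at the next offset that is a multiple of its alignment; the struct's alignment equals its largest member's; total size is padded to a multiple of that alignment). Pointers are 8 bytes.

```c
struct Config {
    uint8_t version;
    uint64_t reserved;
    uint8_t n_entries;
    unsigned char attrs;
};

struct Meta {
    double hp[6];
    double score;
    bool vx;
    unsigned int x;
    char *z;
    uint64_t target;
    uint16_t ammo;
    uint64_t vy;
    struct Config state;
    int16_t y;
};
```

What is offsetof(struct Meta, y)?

Config: version at 0 (size 1, align 1) → ends 1; pad 7 to align 8 for reserved; reserved at 8 (size 8, align 8) → ends 16; n_entries at 16 (size 1, align 1) → ends 17; attrs at 17 (size 1, align 1) → ends 18; tail pad 6 to reach multiple of 8; total 24 bytes, alignment 8
hp at 0 (size 48, align 8) → ends 48
score at 48 (size 8, align 8) → ends 56
vx at 56 (size 1, align 1) → ends 57
pad 3 to align 4 for x
x at 60 (size 4, align 4) → ends 64
z at 64 (size 8, align 8) → ends 72
target at 72 (size 8, align 8) → ends 80
ammo at 80 (size 2, align 2) → ends 82
pad 6 to align 8 for vy
vy at 88 (size 8, align 8) → ends 96
state at 96 (size 24, align 8) → ends 120
y at 120 (size 2, align 2) → ends 122

120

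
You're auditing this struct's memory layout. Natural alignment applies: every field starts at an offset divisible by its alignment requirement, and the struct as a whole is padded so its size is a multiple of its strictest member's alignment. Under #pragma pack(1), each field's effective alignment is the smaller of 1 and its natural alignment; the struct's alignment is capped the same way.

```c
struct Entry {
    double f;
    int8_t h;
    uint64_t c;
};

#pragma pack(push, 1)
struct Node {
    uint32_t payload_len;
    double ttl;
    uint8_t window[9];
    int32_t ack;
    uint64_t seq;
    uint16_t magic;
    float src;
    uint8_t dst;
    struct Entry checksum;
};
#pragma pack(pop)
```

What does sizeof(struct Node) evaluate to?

64 bytes

Entry: 0..8  f  (8B, 8-aligned); 8..9  h  (1B, 1-aligned); 9..16  -- padding (7B); 16..24  c  (8B, 8-aligned); sizeof = 24, alignof = 8
0..4  payload_len  (4B, 1-aligned)
4..12  ttl  (8B, 1-aligned)
12..21  window  (9B, 1-aligned)
21..25  ack  (4B, 1-aligned)
25..33  seq  (8B, 1-aligned)
33..35  magic  (2B, 1-aligned)
35..39  src  (4B, 1-aligned)
39..40  dst  (1B, 1-aligned)
40..64  checksum  (24B, 1-aligned)
sizeof = 64, alignof = 1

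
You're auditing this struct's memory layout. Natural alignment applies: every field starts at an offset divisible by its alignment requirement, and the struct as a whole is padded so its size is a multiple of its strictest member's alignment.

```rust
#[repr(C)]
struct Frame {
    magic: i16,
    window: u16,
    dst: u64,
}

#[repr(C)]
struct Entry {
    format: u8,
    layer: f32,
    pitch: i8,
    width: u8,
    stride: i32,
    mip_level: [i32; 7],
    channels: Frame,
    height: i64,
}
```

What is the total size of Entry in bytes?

Frame: magic at 0 (size 2, align 2) → ends 2; window at 2 (size 2, align 2) → ends 4; pad 4 to align 8 for dst; dst at 8 (size 8, align 8) → ends 16; total 16 bytes, alignment 8
format at 0 (size 1, align 1) → ends 1
pad 3 to align 4 for layer
layer at 4 (size 4, align 4) → ends 8
pitch at 8 (size 1, align 1) → ends 9
width at 9 (size 1, align 1) → ends 10
pad 2 to align 4 for stride
stride at 12 (size 4, align 4) → ends 16
mip_level at 16 (size 28, align 4) → ends 44
pad 4 to align 8 for channels
channels at 48 (size 16, align 8) → ends 64
height at 64 (size 8, align 8) → ends 72
total 72 bytes, alignment 8

72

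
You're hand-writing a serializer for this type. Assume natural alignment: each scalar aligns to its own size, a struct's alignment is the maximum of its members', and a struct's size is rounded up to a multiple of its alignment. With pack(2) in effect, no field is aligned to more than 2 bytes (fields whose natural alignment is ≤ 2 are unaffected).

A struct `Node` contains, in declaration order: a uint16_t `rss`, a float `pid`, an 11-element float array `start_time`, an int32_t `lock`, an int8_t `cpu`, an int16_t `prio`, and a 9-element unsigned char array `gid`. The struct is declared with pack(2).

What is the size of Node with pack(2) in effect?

68

0..2  rss  (2B, 2-aligned)
2..6  pid  (4B, 2-aligned)
6..50  start_time  (44B, 2-aligned)
50..54  lock  (4B, 2-aligned)
54..55  cpu  (1B, 1-aligned)
55..56  -- padding (1B)
56..58  prio  (2B, 2-aligned)
58..67  gid  (9B, 1-aligned)
67..68  -- tail padding (1B)
sizeof = 68, alignof = 2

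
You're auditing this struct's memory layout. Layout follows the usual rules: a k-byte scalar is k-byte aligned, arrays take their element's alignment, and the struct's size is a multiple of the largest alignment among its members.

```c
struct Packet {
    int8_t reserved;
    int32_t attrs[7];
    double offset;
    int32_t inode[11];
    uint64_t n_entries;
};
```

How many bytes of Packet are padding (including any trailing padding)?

0..1  reserved  (1B, 1-aligned)
1..4  -- padding (3B)
4..32  attrs  (28B, 4-aligned)
32..40  offset  (8B, 8-aligned)
40..84  inode  (44B, 4-aligned)
84..88  -- padding (4B)
88..96  n_entries  (8B, 8-aligned)
sizeof = 96, alignof = 8
data bytes 89, size 96 → padding 7

7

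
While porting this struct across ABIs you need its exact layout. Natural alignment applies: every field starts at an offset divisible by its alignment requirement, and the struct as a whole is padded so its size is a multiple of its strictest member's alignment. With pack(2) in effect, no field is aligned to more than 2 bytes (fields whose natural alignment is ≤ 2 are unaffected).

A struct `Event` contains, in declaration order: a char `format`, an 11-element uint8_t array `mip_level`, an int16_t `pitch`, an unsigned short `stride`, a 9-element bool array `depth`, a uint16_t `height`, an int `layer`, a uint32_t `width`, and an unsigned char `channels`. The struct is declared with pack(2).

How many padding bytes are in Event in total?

2

format at 0 (size 1, align 1) → ends 1
mip_level at 1 (size 11, align 1) → ends 12
pitch at 12 (size 2, align 2) → ends 14
stride at 14 (size 2, align 2) → ends 16
depth at 16 (size 9, align 1) → ends 25
pad 1 to align 2 for height
height at 26 (size 2, align 2) → ends 28
layer at 28 (size 4, align 2) → ends 32
width at 32 (size 4, align 2) → ends 36
channels at 36 (size 1, align 1) → ends 37
tail pad 1 to reach multiple of 2
total 38 bytes, alignment 2
data bytes 36, size 38 → padding 2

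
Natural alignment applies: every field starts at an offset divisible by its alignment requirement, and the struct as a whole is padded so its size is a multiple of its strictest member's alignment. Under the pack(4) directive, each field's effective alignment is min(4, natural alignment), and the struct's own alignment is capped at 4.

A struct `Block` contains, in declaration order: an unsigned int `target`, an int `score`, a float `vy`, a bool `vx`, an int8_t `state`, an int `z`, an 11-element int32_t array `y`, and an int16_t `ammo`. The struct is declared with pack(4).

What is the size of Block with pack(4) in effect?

68

0..4  target  (4B, 4-aligned)
4..8  score  (4B, 4-aligned)
8..12  vy  (4B, 4-aligned)
12..13  vx  (1B, 1-aligned)
13..14  state  (1B, 1-aligned)
14..16  -- padding (2B)
16..20  z  (4B, 4-aligned)
20..64  y  (44B, 4-aligned)
64..66  ammo  (2B, 2-aligned)
66..68  -- tail padding (2B)
sizeof = 68, alignof = 4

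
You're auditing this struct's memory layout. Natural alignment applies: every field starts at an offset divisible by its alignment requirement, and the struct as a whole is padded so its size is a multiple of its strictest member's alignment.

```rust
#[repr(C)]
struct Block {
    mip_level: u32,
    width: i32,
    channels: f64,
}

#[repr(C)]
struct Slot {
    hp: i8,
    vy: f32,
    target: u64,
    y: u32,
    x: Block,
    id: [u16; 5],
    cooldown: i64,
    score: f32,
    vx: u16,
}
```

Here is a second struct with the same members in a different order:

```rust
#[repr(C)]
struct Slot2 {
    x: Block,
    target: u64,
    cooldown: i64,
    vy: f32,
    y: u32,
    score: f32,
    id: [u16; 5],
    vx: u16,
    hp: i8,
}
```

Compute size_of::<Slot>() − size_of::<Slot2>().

Block: mip_level at 0 (size 4, align 4) → ends 4; width at 4 (size 4, align 4) → ends 8; channels at 8 (size 8, align 8) → ends 16; total 16 bytes, alignment 8
hp at 0 (size 1, align 1) → ends 1
pad 3 to align 4 for vy
vy at 4 (size 4, align 4) → ends 8
target at 8 (size 8, align 8) → ends 16
y at 16 (size 4, align 4) → ends 20
pad 4 to align 8 for x
x at 24 (size 16, align 8) → ends 40
id at 40 (size 10, align 2) → ends 50
pad 6 to align 8 for cooldown
cooldown at 56 (size 8, align 8) → ends 64
score at 64 (size 4, align 4) → ends 68
vx at 68 (size 2, align 2) → ends 70
tail pad 2 to reach multiple of 8
total 72 bytes, alignment 8
— Slot2 —
x at 0 (size 16, align 8) → ends 16
target at 16 (size 8, align 8) → ends 24
cooldown at 24 (size 8, align 8) → ends 32
vy at 32 (size 4, align 4) → ends 36
y at 36 (size 4, align 4) → ends 40
score at 40 (size 4, align 4) → ends 44
id at 44 (size 10, align 2) → ends 54
vx at 54 (size 2, align 2) → ends 56
hp at 56 (size 1, align 1) → ends 57
tail pad 7 to reach multiple of 8
total 64 bytes, alignment 8
72 − 64 = 8

8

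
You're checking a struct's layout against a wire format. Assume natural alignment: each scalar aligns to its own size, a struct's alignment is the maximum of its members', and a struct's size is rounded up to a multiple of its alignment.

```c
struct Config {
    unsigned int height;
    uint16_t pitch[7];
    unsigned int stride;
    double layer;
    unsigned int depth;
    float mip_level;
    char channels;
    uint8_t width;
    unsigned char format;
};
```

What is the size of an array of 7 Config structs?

height at 0 (size 4, align 4) → ends 4
pitch at 4 (size 14, align 2) → ends 18
pad 2 to align 4 for stride
stride at 20 (size 4, align 4) → ends 24
layer at 24 (size 8, align 8) → ends 32
depth at 32 (size 4, align 4) → ends 36
mip_level at 36 (size 4, align 4) → ends 40
channels at 40 (size 1, align 1) → ends 41
width at 41 (size 1, align 1) → ends 42
format at 42 (size 1, align 1) → ends 43
tail pad 5 to reach multiple of 8
total 48 bytes, alignment 8
array of 7: 7 × 48 = 336

336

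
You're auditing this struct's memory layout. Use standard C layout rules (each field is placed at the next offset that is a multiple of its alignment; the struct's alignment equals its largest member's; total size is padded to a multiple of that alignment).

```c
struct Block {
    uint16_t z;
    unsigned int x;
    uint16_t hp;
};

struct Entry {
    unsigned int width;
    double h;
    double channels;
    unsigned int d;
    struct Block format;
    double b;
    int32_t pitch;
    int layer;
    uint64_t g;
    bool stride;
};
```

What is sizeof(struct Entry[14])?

Block: 0..2  z  (2B, 2-aligned); 2..4  -- padding (2B); 4..8  x  (4B, 4-aligned); 8..10  hp  (2B, 2-aligned); 10..12  -- tail padding (2B); sizeof = 12, alignof = 4
0..4  width  (4B, 4-aligned)
4..8  -- padding (4B)
8..16  h  (8B, 8-aligned)
16..24  channels  (8B, 8-aligned)
24..28  d  (4B, 4-aligned)
28..40  format  (12B, 4-aligned)
40..48  b  (8B, 8-aligned)
48..52  pitch  (4B, 4-aligned)
52..56  layer  (4B, 4-aligned)
56..64  g  (8B, 8-aligned)
64..65  stride  (1B, 1-aligned)
65..72  -- tail padding (7B)
sizeof = 72, alignof = 8
array of 14: 14 × 72 = 1008

1008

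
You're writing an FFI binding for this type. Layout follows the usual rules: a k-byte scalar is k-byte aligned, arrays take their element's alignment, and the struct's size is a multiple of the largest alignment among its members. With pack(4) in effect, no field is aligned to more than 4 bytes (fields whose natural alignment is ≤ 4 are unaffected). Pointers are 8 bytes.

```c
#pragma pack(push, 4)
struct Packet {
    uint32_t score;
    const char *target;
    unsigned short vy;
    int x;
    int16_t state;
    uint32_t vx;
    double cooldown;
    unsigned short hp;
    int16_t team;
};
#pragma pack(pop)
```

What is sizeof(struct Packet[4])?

160

score at 0 (size 4, align 4) → ends 4
target at 4 (size 8, align 4) → ends 12
vy at 12 (size 2, align 2) → ends 14
pad 2 to align 4 for x
x at 16 (size 4, align 4) → ends 20
state at 20 (size 2, align 2) → ends 22
pad 2 to align 4 for vx
vx at 24 (size 4, align 4) → ends 28
cooldown at 28 (size 8, align 4) → ends 36
hp at 36 (size 2, align 2) → ends 38
team at 38 (size 2, align 2) → ends 40
total 40 bytes, alignment 4
array of 4: 4 × 40 = 160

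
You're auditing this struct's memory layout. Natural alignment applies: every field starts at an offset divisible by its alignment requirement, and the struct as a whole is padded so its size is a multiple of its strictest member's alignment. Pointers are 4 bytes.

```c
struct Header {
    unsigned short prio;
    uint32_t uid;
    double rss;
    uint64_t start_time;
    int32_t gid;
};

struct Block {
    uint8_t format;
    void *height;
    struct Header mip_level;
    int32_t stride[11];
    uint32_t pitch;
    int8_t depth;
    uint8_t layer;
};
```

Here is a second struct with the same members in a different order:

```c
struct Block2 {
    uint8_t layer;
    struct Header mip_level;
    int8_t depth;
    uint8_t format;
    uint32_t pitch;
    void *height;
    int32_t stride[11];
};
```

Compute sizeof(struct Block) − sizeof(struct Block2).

0

Header: @0: prio [2B, align 2] → 2; +2 pad (align 4); @4: uid [4B, align 4] → 8; @8: rss [8B, align 8] → 16; @16: start_time [8B, align 8] → 24; @24: gid [4B, align 4] → 28; +4 tail pad (align 8); size 32, align 8
@0: format [1B, align 1] → 1
+3 pad (align 4)
@4: height [4B, align 4] → 8
@8: mip_level [32B, align 8] → 40
@40: stride [44B, align 4] → 84
@84: pitch [4B, align 4] → 88
@88: depth [1B, align 1] → 89
@89: layer [1B, align 1] → 90
+6 tail pad (align 8)
size 96, align 8
— Block2 —
@0: layer [1B, align 1] → 1
+7 pad (align 8)
@8: mip_level [32B, align 8] → 40
@40: depth [1B, align 1] → 41
@41: format [1B, align 1] → 42
+2 pad (align 4)
@44: pitch [4B, align 4] → 48
@48: height [4B, align 4] → 52
@52: stride [44B, align 4] → 96
size 96, align 8
96 − 96 = 0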